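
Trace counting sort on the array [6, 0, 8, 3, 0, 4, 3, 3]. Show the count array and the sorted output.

Count array: [2, 0, 0, 3, 1, 0, 1, 0, 1]
(count[i] = number of elements equal to i)
Cumulative count: [2, 2, 2, 5, 6, 6, 7, 7, 8]
Sorted: [0, 0, 3, 3, 3, 4, 6, 8]


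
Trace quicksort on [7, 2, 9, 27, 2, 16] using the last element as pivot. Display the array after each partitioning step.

Partition 1: pivot=16 at index 4 -> [7, 2, 9, 2, 16, 27]
Partition 2: pivot=2 at index 1 -> [2, 2, 9, 7, 16, 27]
Partition 3: pivot=7 at index 2 -> [2, 2, 7, 9, 16, 27]


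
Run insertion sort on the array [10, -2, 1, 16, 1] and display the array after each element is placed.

First element 10 is already 'sorted'
Insert -2: shifted 1 elements -> [-2, 10, 1, 16, 1]
Insert 1: shifted 1 elements -> [-2, 1, 10, 16, 1]
Insert 16: shifted 0 elements -> [-2, 1, 10, 16, 1]
Insert 1: shifted 2 elements -> [-2, 1, 1, 10, 16]


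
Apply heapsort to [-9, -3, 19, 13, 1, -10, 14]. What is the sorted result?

Build heap: [19, 13, 14, -3, 1, -10, -9]
Extract 19: [14, 13, -9, -3, 1, -10, 19]
Extract 14: [13, 1, -9, -3, -10, 14, 19]
Extract 13: [1, -3, -9, -10, 13, 14, 19]
Extract 1: [-3, -10, -9, 1, 13, 14, 19]
Extract -3: [-9, -10, -3, 1, 13, 14, 19]
Extract -9: [-10, -9, -3, 1, 13, 14, 19]


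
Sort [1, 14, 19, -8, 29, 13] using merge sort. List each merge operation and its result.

Divide and conquer:
  Merge [14] + [19] -> [14, 19]
  Merge [1] + [14, 19] -> [1, 14, 19]
  Merge [29] + [13] -> [13, 29]
  Merge [-8] + [13, 29] -> [-8, 13, 29]
  Merge [1, 14, 19] + [-8, 13, 29] -> [-8, 1, 13, 14, 19, 29]


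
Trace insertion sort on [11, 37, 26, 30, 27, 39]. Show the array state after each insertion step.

First element 11 is already 'sorted'
Insert 37: shifted 0 elements -> [11, 37, 26, 30, 27, 39]
Insert 26: shifted 1 elements -> [11, 26, 37, 30, 27, 39]
Insert 30: shifted 1 elements -> [11, 26, 30, 37, 27, 39]
Insert 27: shifted 2 elements -> [11, 26, 27, 30, 37, 39]
Insert 39: shifted 0 elements -> [11, 26, 27, 30, 37, 39]


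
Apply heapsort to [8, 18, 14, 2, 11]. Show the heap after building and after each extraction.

Build heap: [18, 11, 14, 2, 8]
Extract 18: [14, 11, 8, 2, 18]
Extract 14: [11, 2, 8, 14, 18]
Extract 11: [8, 2, 11, 14, 18]
Extract 8: [2, 8, 11, 14, 18]


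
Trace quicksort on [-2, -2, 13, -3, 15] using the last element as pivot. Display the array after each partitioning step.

Partition 1: pivot=15 at index 4 -> [-2, -2, 13, -3, 15]
Partition 2: pivot=-3 at index 0 -> [-3, -2, 13, -2, 15]
Partition 3: pivot=-2 at index 2 -> [-3, -2, -2, 13, 15]


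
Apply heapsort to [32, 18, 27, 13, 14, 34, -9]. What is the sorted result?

Build heap: [34, 18, 32, 13, 14, 27, -9]
Extract 34: [32, 18, 27, 13, 14, -9, 34]
Extract 32: [27, 18, -9, 13, 14, 32, 34]
Extract 27: [18, 14, -9, 13, 27, 32, 34]
Extract 18: [14, 13, -9, 18, 27, 32, 34]
Extract 14: [13, -9, 14, 18, 27, 32, 34]
Extract 13: [-9, 13, 14, 18, 27, 32, 34]


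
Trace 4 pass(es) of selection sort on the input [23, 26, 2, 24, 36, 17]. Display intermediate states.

Pass 1: Select minimum 2 at index 2, swap -> [2, 26, 23, 24, 36, 17]
Pass 2: Select minimum 17 at index 5, swap -> [2, 17, 23, 24, 36, 26]
Pass 3: Select minimum 23 at index 2, swap -> [2, 17, 23, 24, 36, 26]
Pass 4: Select minimum 24 at index 3, swap -> [2, 17, 23, 24, 36, 26]


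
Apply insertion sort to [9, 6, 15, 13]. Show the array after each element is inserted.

First element 9 is already 'sorted'
Insert 6: shifted 1 elements -> [6, 9, 15, 13]
Insert 15: shifted 0 elements -> [6, 9, 15, 13]
Insert 13: shifted 1 elements -> [6, 9, 13, 15]


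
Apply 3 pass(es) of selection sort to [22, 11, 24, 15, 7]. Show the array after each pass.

Pass 1: Select minimum 7 at index 4, swap -> [7, 11, 24, 15, 22]
Pass 2: Select minimum 11 at index 1, swap -> [7, 11, 24, 15, 22]
Pass 3: Select minimum 15 at index 3, swap -> [7, 11, 15, 24, 22]


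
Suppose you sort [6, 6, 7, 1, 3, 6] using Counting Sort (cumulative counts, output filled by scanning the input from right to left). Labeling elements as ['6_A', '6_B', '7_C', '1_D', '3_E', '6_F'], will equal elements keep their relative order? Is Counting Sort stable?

Trace Counting Sort on the labeled array (the key is the number; the letter only tracks identity):
  Counts for values 0..7: [0, 1, 0, 1, 0, 0, 3, 1]
  Cumulative counts: [0, 1, 1, 2, 2, 2, 5, 6]
  Scan right to left: place 6_F at output index 4
  Scan right to left: place 3_E at output index 1
  Scan right to left: place 1_D at output index 0
  Scan right to left: place 7_C at output index 5
  Scan right to left: place 6_B at output index 3
  Scan right to left: place 6_A at output index 2
  Output: [1_D, 3_E, 6_A, 6_B, 6_F, 7_C]
Equal keys:
  value 6: originally 6_A, 6_B, 6_F; after sorting 6_A, 6_B, 6_F -> order preserved
All equal keys kept their original relative order. Counting Sort is stable: scanning the input right to left with decreasing cumulative counts places later duplicates at later output positions.
Answer: Stable


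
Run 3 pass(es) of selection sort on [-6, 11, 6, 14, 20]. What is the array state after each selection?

Pass 1: Select minimum -6 at index 0, swap -> [-6, 11, 6, 14, 20]
Pass 2: Select minimum 6 at index 2, swap -> [-6, 6, 11, 14, 20]
Pass 3: Select minimum 11 at index 2, swap -> [-6, 6, 11, 14, 20]


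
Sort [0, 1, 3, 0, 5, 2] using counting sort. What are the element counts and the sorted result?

Count array: [2, 1, 1, 1, 0, 1]
(count[i] = number of elements equal to i)
Cumulative count: [2, 3, 4, 5, 5, 6]
Sorted: [0, 0, 1, 2, 3, 5]


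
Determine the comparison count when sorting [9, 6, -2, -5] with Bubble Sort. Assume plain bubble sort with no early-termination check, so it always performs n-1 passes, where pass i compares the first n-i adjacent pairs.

Pass 1: compare adjacent pairs (0,1)..(2,3) = 3 comparison(s), 3 swap(s) -> [6, -2, -5, 9]
Pass 2: compare adjacent pairs (0,1)..(1,2) = 2 comparison(s), 2 swap(s) -> [-2, -5, 6, 9]
Pass 3: compare adjacent pairs (0,1)..(0,1) = 1 comparison(s), 1 swap(s) -> [-5, -2, 6, 9]
Total comparisons: 3 + 2 + 1 = 6


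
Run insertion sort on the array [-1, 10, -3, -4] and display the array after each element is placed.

First element -1 is already 'sorted'
Insert 10: shifted 0 elements -> [-1, 10, -3, -4]
Insert -3: shifted 2 elements -> [-3, -1, 10, -4]
Insert -4: shifted 3 elements -> [-4, -3, -1, 10]


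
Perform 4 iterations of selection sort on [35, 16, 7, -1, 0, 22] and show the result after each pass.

Pass 1: Select minimum -1 at index 3, swap -> [-1, 16, 7, 35, 0, 22]
Pass 2: Select minimum 0 at index 4, swap -> [-1, 0, 7, 35, 16, 22]
Pass 3: Select minimum 7 at index 2, swap -> [-1, 0, 7, 35, 16, 22]
Pass 4: Select minimum 16 at index 4, swap -> [-1, 0, 7, 16, 35, 22]


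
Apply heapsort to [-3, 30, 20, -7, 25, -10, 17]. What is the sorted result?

Build heap: [30, 25, 20, -7, -3, -10, 17]
Extract 30: [25, 17, 20, -7, -3, -10, 30]
Extract 25: [20, 17, -10, -7, -3, 25, 30]
Extract 20: [17, -3, -10, -7, 20, 25, 30]
Extract 17: [-3, -7, -10, 17, 20, 25, 30]
Extract -3: [-7, -10, -3, 17, 20, 25, 30]
Extract -7: [-10, -7, -3, 17, 20, 25, 30]


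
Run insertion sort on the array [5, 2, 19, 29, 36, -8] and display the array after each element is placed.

First element 5 is already 'sorted'
Insert 2: shifted 1 elements -> [2, 5, 19, 29, 36, -8]
Insert 19: shifted 0 elements -> [2, 5, 19, 29, 36, -8]
Insert 29: shifted 0 elements -> [2, 5, 19, 29, 36, -8]
Insert 36: shifted 0 elements -> [2, 5, 19, 29, 36, -8]
Insert -8: shifted 5 elements -> [-8, 2, 5, 19, 29, 36]


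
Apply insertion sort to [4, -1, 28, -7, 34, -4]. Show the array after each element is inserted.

First element 4 is already 'sorted'
Insert -1: shifted 1 elements -> [-1, 4, 28, -7, 34, -4]
Insert 28: shifted 0 elements -> [-1, 4, 28, -7, 34, -4]
Insert -7: shifted 3 elements -> [-7, -1, 4, 28, 34, -4]
Insert 34: shifted 0 elements -> [-7, -1, 4, 28, 34, -4]
Insert -4: shifted 4 elements -> [-7, -4, -1, 4, 28, 34]


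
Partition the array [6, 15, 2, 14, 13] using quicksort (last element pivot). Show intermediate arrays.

Partition 1: pivot=13 at index 2 -> [6, 2, 13, 14, 15]
Partition 2: pivot=2 at index 0 -> [2, 6, 13, 14, 15]
Partition 3: pivot=15 at index 4 -> [2, 6, 13, 14, 15]


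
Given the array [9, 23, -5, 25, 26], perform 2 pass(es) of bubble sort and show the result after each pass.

After pass 1: [9, -5, 23, 25, 26] (1 swaps)
After pass 2: [-5, 9, 23, 25, 26] (1 swaps)
Total swaps: 2


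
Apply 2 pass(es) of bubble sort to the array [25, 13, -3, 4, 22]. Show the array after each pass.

After pass 1: [13, -3, 4, 22, 25] (4 swaps)
After pass 2: [-3, 4, 13, 22, 25] (2 swaps)
Total swaps: 6


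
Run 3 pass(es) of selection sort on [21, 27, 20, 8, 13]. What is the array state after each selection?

Pass 1: Select minimum 8 at index 3, swap -> [8, 27, 20, 21, 13]
Pass 2: Select minimum 13 at index 4, swap -> [8, 13, 20, 21, 27]
Pass 3: Select minimum 20 at index 2, swap -> [8, 13, 20, 21, 27]


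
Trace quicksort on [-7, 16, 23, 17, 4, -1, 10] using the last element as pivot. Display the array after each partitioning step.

Partition 1: pivot=10 at index 3 -> [-7, 4, -1, 10, 16, 23, 17]
Partition 2: pivot=-1 at index 1 -> [-7, -1, 4, 10, 16, 23, 17]
Partition 3: pivot=17 at index 5 -> [-7, -1, 4, 10, 16, 17, 23]


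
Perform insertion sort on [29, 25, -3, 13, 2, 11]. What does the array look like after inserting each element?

First element 29 is already 'sorted'
Insert 25: shifted 1 elements -> [25, 29, -3, 13, 2, 11]
Insert -3: shifted 2 elements -> [-3, 25, 29, 13, 2, 11]
Insert 13: shifted 2 elements -> [-3, 13, 25, 29, 2, 11]
Insert 2: shifted 3 elements -> [-3, 2, 13, 25, 29, 11]
Insert 11: shifted 3 elements -> [-3, 2, 11, 13, 25, 29]


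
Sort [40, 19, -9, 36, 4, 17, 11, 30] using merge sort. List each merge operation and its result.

Divide and conquer:
  Merge [40] + [19] -> [19, 40]
  Merge [-9] + [36] -> [-9, 36]
  Merge [19, 40] + [-9, 36] -> [-9, 19, 36, 40]
  Merge [4] + [17] -> [4, 17]
  Merge [11] + [30] -> [11, 30]
  Merge [4, 17] + [11, 30] -> [4, 11, 17, 30]
  Merge [-9, 19, 36, 40] + [4, 11, 17, 30] -> [-9, 4, 11, 17, 19, 30, 36, 40]


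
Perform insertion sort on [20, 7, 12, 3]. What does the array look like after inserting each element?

First element 20 is already 'sorted'
Insert 7: shifted 1 elements -> [7, 20, 12, 3]
Insert 12: shifted 1 elements -> [7, 12, 20, 3]
Insert 3: shifted 3 elements -> [3, 7, 12, 20]


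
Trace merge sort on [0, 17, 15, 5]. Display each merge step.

Divide and conquer:
  Merge [0] + [17] -> [0, 17]
  Merge [15] + [5] -> [5, 15]
  Merge [0, 17] + [5, 15] -> [0, 5, 15, 17]


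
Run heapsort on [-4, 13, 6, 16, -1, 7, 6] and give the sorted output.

Build heap: [16, 13, 7, -4, -1, 6, 6]
Extract 16: [13, 6, 7, -4, -1, 6, 16]
Extract 13: [7, 6, 6, -4, -1, 13, 16]
Extract 7: [6, -1, 6, -4, 7, 13, 16]
Extract 6: [6, -1, -4, 6, 7, 13, 16]
Extract 6: [-1, -4, 6, 6, 7, 13, 16]
Extract -1: [-4, -1, 6, 6, 7, 13, 16]


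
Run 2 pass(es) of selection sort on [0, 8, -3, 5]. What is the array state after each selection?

Pass 1: Select minimum -3 at index 2, swap -> [-3, 8, 0, 5]
Pass 2: Select minimum 0 at index 2, swap -> [-3, 0, 8, 5]


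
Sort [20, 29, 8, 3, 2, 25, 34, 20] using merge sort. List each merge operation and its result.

Divide and conquer:
  Merge [20] + [29] -> [20, 29]
  Merge [8] + [3] -> [3, 8]
  Merge [20, 29] + [3, 8] -> [3, 8, 20, 29]
  Merge [2] + [25] -> [2, 25]
  Merge [34] + [20] -> [20, 34]
  Merge [2, 25] + [20, 34] -> [2, 20, 25, 34]
  Merge [3, 8, 20, 29] + [2, 20, 25, 34] -> [2, 3, 8, 20, 20, 25, 29, 34]


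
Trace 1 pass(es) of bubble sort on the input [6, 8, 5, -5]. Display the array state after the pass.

After pass 1: [6, 5, -5, 8] (2 swaps)
Total swaps: 2


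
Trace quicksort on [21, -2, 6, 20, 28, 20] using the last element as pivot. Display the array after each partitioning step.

Partition 1: pivot=20 at index 3 -> [-2, 6, 20, 20, 28, 21]
Partition 2: pivot=20 at index 2 -> [-2, 6, 20, 20, 28, 21]
Partition 3: pivot=6 at index 1 -> [-2, 6, 20, 20, 28, 21]
Partition 4: pivot=21 at index 4 -> [-2, 6, 20, 20, 21, 28]


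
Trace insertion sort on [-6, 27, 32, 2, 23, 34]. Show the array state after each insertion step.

First element -6 is already 'sorted'
Insert 27: shifted 0 elements -> [-6, 27, 32, 2, 23, 34]
Insert 32: shifted 0 elements -> [-6, 27, 32, 2, 23, 34]
Insert 2: shifted 2 elements -> [-6, 2, 27, 32, 23, 34]
Insert 23: shifted 2 elements -> [-6, 2, 23, 27, 32, 34]
Insert 34: shifted 0 elements -> [-6, 2, 23, 27, 32, 34]


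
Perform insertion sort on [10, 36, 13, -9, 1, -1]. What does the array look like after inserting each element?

First element 10 is already 'sorted'
Insert 36: shifted 0 elements -> [10, 36, 13, -9, 1, -1]
Insert 13: shifted 1 elements -> [10, 13, 36, -9, 1, -1]
Insert -9: shifted 3 elements -> [-9, 10, 13, 36, 1, -1]
Insert 1: shifted 3 elements -> [-9, 1, 10, 13, 36, -1]
Insert -1: shifted 4 elements -> [-9, -1, 1, 10, 13, 36]


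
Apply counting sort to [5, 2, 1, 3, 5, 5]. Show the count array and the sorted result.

Count array: [0, 1, 1, 1, 0, 3]
(count[i] = number of elements equal to i)
Cumulative count: [0, 1, 2, 3, 3, 6]
Sorted: [1, 2, 3, 5, 5, 5]


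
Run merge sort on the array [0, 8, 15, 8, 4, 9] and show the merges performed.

Divide and conquer:
  Merge [8] + [15] -> [8, 15]
  Merge [0] + [8, 15] -> [0, 8, 15]
  Merge [4] + [9] -> [4, 9]
  Merge [8] + [4, 9] -> [4, 8, 9]
  Merge [0, 8, 15] + [4, 8, 9] -> [0, 4, 8, 8, 9, 15]


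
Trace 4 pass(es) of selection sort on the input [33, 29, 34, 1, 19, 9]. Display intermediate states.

Pass 1: Select minimum 1 at index 3, swap -> [1, 29, 34, 33, 19, 9]
Pass 2: Select minimum 9 at index 5, swap -> [1, 9, 34, 33, 19, 29]
Pass 3: Select minimum 19 at index 4, swap -> [1, 9, 19, 33, 34, 29]
Pass 4: Select minimum 29 at index 5, swap -> [1, 9, 19, 29, 34, 33]


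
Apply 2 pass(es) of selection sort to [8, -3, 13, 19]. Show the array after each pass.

Pass 1: Select minimum -3 at index 1, swap -> [-3, 8, 13, 19]
Pass 2: Select minimum 8 at index 1, swap -> [-3, 8, 13, 19]


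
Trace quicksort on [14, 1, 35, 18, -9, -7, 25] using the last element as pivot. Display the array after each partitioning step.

Partition 1: pivot=25 at index 5 -> [14, 1, 18, -9, -7, 25, 35]
Partition 2: pivot=-7 at index 1 -> [-9, -7, 18, 14, 1, 25, 35]
Partition 3: pivot=1 at index 2 -> [-9, -7, 1, 14, 18, 25, 35]
Partition 4: pivot=18 at index 4 -> [-9, -7, 1, 14, 18, 25, 35]


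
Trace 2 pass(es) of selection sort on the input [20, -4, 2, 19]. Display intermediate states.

Pass 1: Select minimum -4 at index 1, swap -> [-4, 20, 2, 19]
Pass 2: Select minimum 2 at index 2, swap -> [-4, 2, 20, 19]


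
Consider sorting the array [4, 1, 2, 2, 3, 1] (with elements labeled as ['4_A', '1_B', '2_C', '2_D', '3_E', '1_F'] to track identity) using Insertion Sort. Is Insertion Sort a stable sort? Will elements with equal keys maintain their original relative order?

Trace Insertion Sort on the labeled array (the key is the number; the letter only tracks identity):
  Insert 1_B at index 0: [1_B, 4_A, 2_C, 2_D, 3_E, 1_F]
  Insert 2_C at index 1: [1_B, 2_C, 4_A, 2_D, 3_E, 1_F]
  Insert 2_D at index 2: [1_B, 2_C, 2_D, 4_A, 3_E, 1_F]
  Insert 3_E at index 3: [1_B, 2_C, 2_D, 3_E, 4_A, 1_F]
  Insert 1_F at index 1: [1_B, 1_F, 2_C, 2_D, 3_E, 4_A]
Final order: [1_B, 1_F, 2_C, 2_D, 3_E, 4_A]
Equal keys:
  value 1: originally 1_B, 1_F; after sorting 1_B, 1_F -> order preserved
  value 2: originally 2_C, 2_D; after sorting 2_C, 2_D -> order preserved
All equal keys kept their original relative order. Insertion Sort is stable: elements are shifted only while they are strictly greater than the key, so a key is inserted after any equal elements already placed.
Answer: Stable


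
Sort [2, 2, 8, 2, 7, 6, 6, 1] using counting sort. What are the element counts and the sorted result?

Count array: [0, 1, 3, 0, 0, 0, 2, 1, 1]
(count[i] = number of elements equal to i)
Cumulative count: [0, 1, 4, 4, 4, 4, 6, 7, 8]
Sorted: [1, 2, 2, 2, 6, 6, 7, 8]


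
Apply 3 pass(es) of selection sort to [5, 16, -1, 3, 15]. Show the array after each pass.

Pass 1: Select minimum -1 at index 2, swap -> [-1, 16, 5, 3, 15]
Pass 2: Select minimum 3 at index 3, swap -> [-1, 3, 5, 16, 15]
Pass 3: Select minimum 5 at index 2, swap -> [-1, 3, 5, 16, 15]


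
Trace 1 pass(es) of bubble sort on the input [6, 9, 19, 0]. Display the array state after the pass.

After pass 1: [6, 9, 0, 19] (1 swaps)
Total swaps: 1


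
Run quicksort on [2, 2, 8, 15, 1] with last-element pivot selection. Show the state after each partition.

Partition 1: pivot=1 at index 0 -> [1, 2, 8, 15, 2]
Partition 2: pivot=2 at index 2 -> [1, 2, 2, 15, 8]
Partition 3: pivot=8 at index 3 -> [1, 2, 2, 8, 15]


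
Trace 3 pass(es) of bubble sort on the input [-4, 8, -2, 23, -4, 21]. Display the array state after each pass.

After pass 1: [-4, -2, 8, -4, 21, 23] (3 swaps)
After pass 2: [-4, -2, -4, 8, 21, 23] (1 swaps)
After pass 3: [-4, -4, -2, 8, 21, 23] (1 swaps)
Total swaps: 5


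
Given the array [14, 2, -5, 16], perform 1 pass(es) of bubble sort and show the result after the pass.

After pass 1: [2, -5, 14, 16] (2 swaps)
Total swaps: 2


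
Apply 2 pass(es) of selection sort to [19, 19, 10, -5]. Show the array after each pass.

Pass 1: Select minimum -5 at index 3, swap -> [-5, 19, 10, 19]
Pass 2: Select minimum 10 at index 2, swap -> [-5, 10, 19, 19]


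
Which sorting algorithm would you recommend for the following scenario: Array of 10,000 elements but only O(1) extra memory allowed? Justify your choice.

Best choice: Heapsort
Reason: Heapsort rearranges the array in place using O(1) auxiliary space and still guarantees O(n log n) time; quicksort partitions in place but needs Theta(log n) stack space for recursion (O(n) in the worst case), and mergesort requires O(n) auxiliary space


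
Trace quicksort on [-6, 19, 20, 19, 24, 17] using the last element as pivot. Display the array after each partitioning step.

Partition 1: pivot=17 at index 1 -> [-6, 17, 20, 19, 24, 19]
Partition 2: pivot=19 at index 3 -> [-6, 17, 19, 19, 24, 20]
Partition 3: pivot=20 at index 4 -> [-6, 17, 19, 19, 20, 24]


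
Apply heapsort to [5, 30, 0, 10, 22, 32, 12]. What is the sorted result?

Build heap: [32, 30, 12, 10, 22, 0, 5]
Extract 32: [30, 22, 12, 10, 5, 0, 32]
Extract 30: [22, 10, 12, 0, 5, 30, 32]
Extract 22: [12, 10, 5, 0, 22, 30, 32]
Extract 12: [10, 0, 5, 12, 22, 30, 32]
Extract 10: [5, 0, 10, 12, 22, 30, 32]
Extract 5: [0, 5, 10, 12, 22, 30, 32]


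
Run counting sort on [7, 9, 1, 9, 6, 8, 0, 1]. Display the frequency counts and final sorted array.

Count array: [1, 2, 0, 0, 0, 0, 1, 1, 1, 2]
(count[i] = number of elements equal to i)
Cumulative count: [1, 3, 3, 3, 3, 3, 4, 5, 6, 8]
Sorted: [0, 1, 1, 6, 7, 8, 9, 9]


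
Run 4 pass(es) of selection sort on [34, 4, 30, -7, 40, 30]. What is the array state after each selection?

Pass 1: Select minimum -7 at index 3, swap -> [-7, 4, 30, 34, 40, 30]
Pass 2: Select minimum 4 at index 1, swap -> [-7, 4, 30, 34, 40, 30]
Pass 3: Select minimum 30 at index 2, swap -> [-7, 4, 30, 34, 40, 30]
Pass 4: Select minimum 30 at index 5, swap -> [-7, 4, 30, 30, 40, 34]


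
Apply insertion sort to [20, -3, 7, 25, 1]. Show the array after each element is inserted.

First element 20 is already 'sorted'
Insert -3: shifted 1 elements -> [-3, 20, 7, 25, 1]
Insert 7: shifted 1 elements -> [-3, 7, 20, 25, 1]
Insert 25: shifted 0 elements -> [-3, 7, 20, 25, 1]
Insert 1: shifted 3 elements -> [-3, 1, 7, 20, 25]


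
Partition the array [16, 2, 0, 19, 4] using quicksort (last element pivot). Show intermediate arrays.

Partition 1: pivot=4 at index 2 -> [2, 0, 4, 19, 16]
Partition 2: pivot=0 at index 0 -> [0, 2, 4, 19, 16]
Partition 3: pivot=16 at index 3 -> [0, 2, 4, 16, 19]


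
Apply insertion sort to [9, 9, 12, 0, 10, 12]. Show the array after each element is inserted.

First element 9 is already 'sorted'
Insert 9: shifted 0 elements -> [9, 9, 12, 0, 10, 12]
Insert 12: shifted 0 elements -> [9, 9, 12, 0, 10, 12]
Insert 0: shifted 3 elements -> [0, 9, 9, 12, 10, 12]
Insert 10: shifted 1 elements -> [0, 9, 9, 10, 12, 12]
Insert 12: shifted 0 elements -> [0, 9, 9, 10, 12, 12]


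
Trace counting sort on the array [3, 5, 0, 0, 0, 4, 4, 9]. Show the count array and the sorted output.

Count array: [3, 0, 0, 1, 2, 1, 0, 0, 0, 1]
(count[i] = number of elements equal to i)
Cumulative count: [3, 3, 3, 4, 6, 7, 7, 7, 7, 8]
Sorted: [0, 0, 0, 3, 4, 4, 5, 9]


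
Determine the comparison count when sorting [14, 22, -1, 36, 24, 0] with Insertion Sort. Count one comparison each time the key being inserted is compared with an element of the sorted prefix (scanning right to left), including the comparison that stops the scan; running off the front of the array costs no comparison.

Insert 22: 14 <= 22 (stop) = 1 comparison(s) -> [14, 22, -1, 36, 24, 0]
Insert -1: 22 > -1 (shift), 14 > -1 (shift), reached front = 2 comparison(s) -> [-1, 14, 22, 36, 24, 0]
Insert 36: 22 <= 36 (stop) = 1 comparison(s) -> [-1, 14, 22, 36, 24, 0]
Insert 24: 36 > 24 (shift), 22 <= 24 (stop) = 2 comparison(s) -> [-1, 14, 22, 24, 36, 0]
Insert 0: 36 > 0 (shift), 24 > 0 (shift), 22 > 0 (shift), 14 > 0 (shift), -1 <= 0 (stop) = 5 comparison(s) -> [-1, 0, 14, 22, 24, 36]
Total comparisons: 1 + 2 + 1 + 2 + 5 = 11


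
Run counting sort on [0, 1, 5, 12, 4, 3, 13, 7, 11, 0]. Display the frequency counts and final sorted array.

Count array: [2, 1, 0, 1, 1, 1, 0, 1, 0, 0, 0, 1, 1, 1]
(count[i] = number of elements equal to i)
Cumulative count: [2, 3, 3, 4, 5, 6, 6, 7, 7, 7, 7, 8, 9, 10]
Sorted: [0, 0, 1, 3, 4, 5, 7, 11, 12, 13]


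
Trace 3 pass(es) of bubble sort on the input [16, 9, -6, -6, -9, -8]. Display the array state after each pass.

After pass 1: [9, -6, -6, -9, -8, 16] (5 swaps)
After pass 2: [-6, -6, -9, -8, 9, 16] (4 swaps)
After pass 3: [-6, -9, -8, -6, 9, 16] (2 swaps)
Total swaps: 11


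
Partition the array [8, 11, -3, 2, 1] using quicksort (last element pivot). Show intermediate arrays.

Partition 1: pivot=1 at index 1 -> [-3, 1, 8, 2, 11]
Partition 2: pivot=11 at index 4 -> [-3, 1, 8, 2, 11]
Partition 3: pivot=2 at index 2 -> [-3, 1, 2, 8, 11]


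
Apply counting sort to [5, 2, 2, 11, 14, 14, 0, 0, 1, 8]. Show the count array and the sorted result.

Count array: [2, 1, 2, 0, 0, 1, 0, 0, 1, 0, 0, 1, 0, 0, 2]
(count[i] = number of elements equal to i)
Cumulative count: [2, 3, 5, 5, 5, 6, 6, 6, 7, 7, 7, 8, 8, 8, 10]
Sorted: [0, 0, 1, 2, 2, 5, 8, 11, 14, 14]


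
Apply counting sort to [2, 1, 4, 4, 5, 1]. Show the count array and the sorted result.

Count array: [0, 2, 1, 0, 2, 1]
(count[i] = number of elements equal to i)
Cumulative count: [0, 2, 3, 3, 5, 6]
Sorted: [1, 1, 2, 4, 4, 5]


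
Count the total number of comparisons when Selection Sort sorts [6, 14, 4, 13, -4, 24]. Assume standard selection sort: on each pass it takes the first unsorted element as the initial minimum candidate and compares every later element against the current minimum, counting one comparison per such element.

Pass 1: scan indices 1..5 for the minimum = 5 comparison(s); min is -4, place at index 0 -> [-4, 14, 4, 13, 6, 24]
Pass 2: scan indices 2..5 for the minimum = 4 comparison(s); min is 4, place at index 1 -> [-4, 4, 14, 13, 6, 24]
Pass 3: scan indices 3..5 for the minimum = 3 comparison(s); min is 6, place at index 2 -> [-4, 4, 6, 13, 14, 24]
Pass 4: scan indices 4..5 for the minimum = 2 comparison(s); min is 13, place at index 3 -> [-4, 4, 6, 13, 14, 24]
Pass 5: scan indices 5..5 for the minimum = 1 comparison(s); min is 14, place at index 4 -> [-4, 4, 6, 13, 14, 24]
Selection sort always scans the whole unsorted suffix, so the count is (n-1) + (n-2) + ... + 1 = n(n-1)/2 = 6*5/2 = 15 regardless of the input order.
Total comparisons: 5 + 4 + 3 + 2 + 1 = 15


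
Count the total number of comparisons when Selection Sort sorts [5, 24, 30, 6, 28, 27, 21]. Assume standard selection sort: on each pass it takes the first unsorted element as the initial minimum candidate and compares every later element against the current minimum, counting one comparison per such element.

Pass 1: scan indices 1..6 for the minimum = 6 comparison(s); min is 5, place at index 0 -> [5, 24, 30, 6, 28, 27, 21]
Pass 2: scan indices 2..6 for the minimum = 5 comparison(s); min is 6, place at index 1 -> [5, 6, 30, 24, 28, 27, 21]
Pass 3: scan indices 3..6 for the minimum = 4 comparison(s); min is 21, place at index 2 -> [5, 6, 21, 24, 28, 27, 30]
Pass 4: scan indices 4..6 for the minimum = 3 comparison(s); min is 24, place at index 3 -> [5, 6, 21, 24, 28, 27, 30]
Pass 5: scan indices 5..6 for the minimum = 2 comparison(s); min is 27, place at index 4 -> [5, 6, 21, 24, 27, 28, 30]
Pass 6: scan indices 6..6 for the minimum = 1 comparison(s); min is 28, place at index 5 -> [5, 6, 21, 24, 27, 28, 30]
Selection sort always scans the whole unsorted suffix, so the count is (n-1) + (n-2) + ... + 1 = n(n-1)/2 = 7*6/2 = 21 regardless of the input order.
Total comparisons: 6 + 5 + 4 + 3 + 2 + 1 = 21


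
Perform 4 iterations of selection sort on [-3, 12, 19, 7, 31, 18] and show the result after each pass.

Pass 1: Select minimum -3 at index 0, swap -> [-3, 12, 19, 7, 31, 18]
Pass 2: Select minimum 7 at index 3, swap -> [-3, 7, 19, 12, 31, 18]
Pass 3: Select minimum 12 at index 3, swap -> [-3, 7, 12, 19, 31, 18]
Pass 4: Select minimum 18 at index 5, swap -> [-3, 7, 12, 18, 31, 19]


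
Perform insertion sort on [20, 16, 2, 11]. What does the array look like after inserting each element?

First element 20 is already 'sorted'
Insert 16: shifted 1 elements -> [16, 20, 2, 11]
Insert 2: shifted 2 elements -> [2, 16, 20, 11]
Insert 11: shifted 2 elements -> [2, 11, 16, 20]


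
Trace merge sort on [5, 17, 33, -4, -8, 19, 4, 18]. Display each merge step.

Divide and conquer:
  Merge [5] + [17] -> [5, 17]
  Merge [33] + [-4] -> [-4, 33]
  Merge [5, 17] + [-4, 33] -> [-4, 5, 17, 33]
  Merge [-8] + [19] -> [-8, 19]
  Merge [4] + [18] -> [4, 18]
  Merge [-8, 19] + [4, 18] -> [-8, 4, 18, 19]
  Merge [-4, 5, 17, 33] + [-8, 4, 18, 19] -> [-8, -4, 4, 5, 17, 18, 19, 33]


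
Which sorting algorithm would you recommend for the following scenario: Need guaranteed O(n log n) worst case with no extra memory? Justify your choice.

Best choice: Heapsort
Reason: Heapsort is O(n log n) worst case and sorts in-place; quicksort can degrade to O(n^2)


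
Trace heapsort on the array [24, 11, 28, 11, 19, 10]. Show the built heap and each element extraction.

Build heap: [28, 19, 24, 11, 11, 10]
Extract 28: [24, 19, 10, 11, 11, 28]
Extract 24: [19, 11, 10, 11, 24, 28]
Extract 19: [11, 11, 10, 19, 24, 28]
Extract 11: [11, 10, 11, 19, 24, 28]
Extract 11: [10, 11, 11, 19, 24, 28]


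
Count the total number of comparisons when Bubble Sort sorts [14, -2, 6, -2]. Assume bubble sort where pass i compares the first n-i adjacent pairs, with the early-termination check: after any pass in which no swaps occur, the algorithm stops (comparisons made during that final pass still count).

Pass 1: compare adjacent pairs (0,1)..(2,3) = 3 comparison(s), 3 swap(s) -> [-2, 6, -2, 14]
Pass 2: compare adjacent pairs (0,1)..(1,2) = 2 comparison(s), 1 swap(s) -> [-2, -2, 6, 14]
Pass 3: compare adjacent pairs (0,1)..(0,1) = 1 comparison(s), 0 swap(s) -> [-2, -2, 6, 14]
No swaps in this pass, so bubble sort stops here.
Total comparisons: 3 + 2 + 1 = 6


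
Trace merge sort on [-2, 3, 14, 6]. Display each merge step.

Divide and conquer:
  Merge [-2] + [3] -> [-2, 3]
  Merge [14] + [6] -> [6, 14]
  Merge [-2, 3] + [6, 14] -> [-2, 3, 6, 14]


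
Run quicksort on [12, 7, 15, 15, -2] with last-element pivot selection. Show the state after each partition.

Partition 1: pivot=-2 at index 0 -> [-2, 7, 15, 15, 12]
Partition 2: pivot=12 at index 2 -> [-2, 7, 12, 15, 15]
Partition 3: pivot=15 at index 4 -> [-2, 7, 12, 15, 15]


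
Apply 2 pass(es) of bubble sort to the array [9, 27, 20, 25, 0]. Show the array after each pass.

After pass 1: [9, 20, 25, 0, 27] (3 swaps)
After pass 2: [9, 20, 0, 25, 27] (1 swaps)
Total swaps: 4


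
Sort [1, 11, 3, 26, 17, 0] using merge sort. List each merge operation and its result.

Divide and conquer:
  Merge [11] + [3] -> [3, 11]
  Merge [1] + [3, 11] -> [1, 3, 11]
  Merge [17] + [0] -> [0, 17]
  Merge [26] + [0, 17] -> [0, 17, 26]
  Merge [1, 3, 11] + [0, 17, 26] -> [0, 1, 3, 11, 17, 26]


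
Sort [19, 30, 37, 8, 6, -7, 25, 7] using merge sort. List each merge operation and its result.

Divide and conquer:
  Merge [19] + [30] -> [19, 30]
  Merge [37] + [8] -> [8, 37]
  Merge [19, 30] + [8, 37] -> [8, 19, 30, 37]
  Merge [6] + [-7] -> [-7, 6]
  Merge [25] + [7] -> [7, 25]
  Merge [-7, 6] + [7, 25] -> [-7, 6, 7, 25]
  Merge [8, 19, 30, 37] + [-7, 6, 7, 25] -> [-7, 6, 7, 8, 19, 25, 30, 37]


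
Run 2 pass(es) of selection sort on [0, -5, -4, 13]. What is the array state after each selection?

Pass 1: Select minimum -5 at index 1, swap -> [-5, 0, -4, 13]
Pass 2: Select minimum -4 at index 2, swap -> [-5, -4, 0, 13]


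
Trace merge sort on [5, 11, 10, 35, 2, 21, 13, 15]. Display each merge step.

Divide and conquer:
  Merge [5] + [11] -> [5, 11]
  Merge [10] + [35] -> [10, 35]
  Merge [5, 11] + [10, 35] -> [5, 10, 11, 35]
  Merge [2] + [21] -> [2, 21]
  Merge [13] + [15] -> [13, 15]
  Merge [2, 21] + [13, 15] -> [2, 13, 15, 21]
  Merge [5, 10, 11, 35] + [2, 13, 15, 21] -> [2, 5, 10, 11, 13, 15, 21, 35]


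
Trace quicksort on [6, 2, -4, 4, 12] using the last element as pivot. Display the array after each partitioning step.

Partition 1: pivot=12 at index 4 -> [6, 2, -4, 4, 12]
Partition 2: pivot=4 at index 2 -> [2, -4, 4, 6, 12]
Partition 3: pivot=-4 at index 0 -> [-4, 2, 4, 6, 12]


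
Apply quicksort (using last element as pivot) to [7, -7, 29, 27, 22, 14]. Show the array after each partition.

Partition 1: pivot=14 at index 2 -> [7, -7, 14, 27, 22, 29]
Partition 2: pivot=-7 at index 0 -> [-7, 7, 14, 27, 22, 29]
Partition 3: pivot=29 at index 5 -> [-7, 7, 14, 27, 22, 29]
Partition 4: pivot=22 at index 3 -> [-7, 7, 14, 22, 27, 29]


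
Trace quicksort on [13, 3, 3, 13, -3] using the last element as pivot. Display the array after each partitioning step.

Partition 1: pivot=-3 at index 0 -> [-3, 3, 3, 13, 13]
Partition 2: pivot=13 at index 4 -> [-3, 3, 3, 13, 13]
Partition 3: pivot=13 at index 3 -> [-3, 3, 3, 13, 13]
Partition 4: pivot=3 at index 2 -> [-3, 3, 3, 13, 13]


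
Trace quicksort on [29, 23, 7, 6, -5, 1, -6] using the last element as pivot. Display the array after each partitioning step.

Partition 1: pivot=-6 at index 0 -> [-6, 23, 7, 6, -5, 1, 29]
Partition 2: pivot=29 at index 6 -> [-6, 23, 7, 6, -5, 1, 29]
Partition 3: pivot=1 at index 2 -> [-6, -5, 1, 6, 23, 7, 29]
Partition 4: pivot=7 at index 4 -> [-6, -5, 1, 6, 7, 23, 29]


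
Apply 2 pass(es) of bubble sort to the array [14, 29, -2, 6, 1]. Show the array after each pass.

After pass 1: [14, -2, 6, 1, 29] (3 swaps)
After pass 2: [-2, 6, 1, 14, 29] (3 swaps)
Total swaps: 6


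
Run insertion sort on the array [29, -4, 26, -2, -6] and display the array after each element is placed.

First element 29 is already 'sorted'
Insert -4: shifted 1 elements -> [-4, 29, 26, -2, -6]
Insert 26: shifted 1 elements -> [-4, 26, 29, -2, -6]
Insert -2: shifted 2 elements -> [-4, -2, 26, 29, -6]
Insert -6: shifted 4 elements -> [-6, -4, -2, 26, 29]


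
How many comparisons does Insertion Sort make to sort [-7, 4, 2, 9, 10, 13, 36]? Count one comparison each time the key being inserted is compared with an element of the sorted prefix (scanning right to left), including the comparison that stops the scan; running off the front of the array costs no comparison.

Insert 4: -7 <= 4 (stop) = 1 comparison(s) -> [-7, 4, 2, 9, 10, 13, 36]
Insert 2: 4 > 2 (shift), -7 <= 2 (stop) = 2 comparison(s) -> [-7, 2, 4, 9, 10, 13, 36]
Insert 9: 4 <= 9 (stop) = 1 comparison(s) -> [-7, 2, 4, 9, 10, 13, 36]
Insert 10: 9 <= 10 (stop) = 1 comparison(s) -> [-7, 2, 4, 9, 10, 13, 36]
Insert 13: 10 <= 13 (stop) = 1 comparison(s) -> [-7, 2, 4, 9, 10, 13, 36]
Insert 36: 13 <= 36 (stop) = 1 comparison(s) -> [-7, 2, 4, 9, 10, 13, 36]
Total comparisons: 1 + 2 + 1 + 1 + 1 + 1 = 7


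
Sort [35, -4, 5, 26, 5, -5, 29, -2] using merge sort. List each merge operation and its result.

Divide and conquer:
  Merge [35] + [-4] -> [-4, 35]
  Merge [5] + [26] -> [5, 26]
  Merge [-4, 35] + [5, 26] -> [-4, 5, 26, 35]
  Merge [5] + [-5] -> [-5, 5]
  Merge [29] + [-2] -> [-2, 29]
  Merge [-5, 5] + [-2, 29] -> [-5, -2, 5, 29]
  Merge [-4, 5, 26, 35] + [-5, -2, 5, 29] -> [-5, -4, -2, 5, 5, 26, 29, 35]


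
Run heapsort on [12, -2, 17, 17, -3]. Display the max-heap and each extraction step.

Build heap: [17, 12, 17, -2, -3]
Extract 17: [17, 12, -3, -2, 17]
Extract 17: [12, -2, -3, 17, 17]
Extract 12: [-2, -3, 12, 17, 17]
Extract -2: [-3, -2, 12, 17, 17]


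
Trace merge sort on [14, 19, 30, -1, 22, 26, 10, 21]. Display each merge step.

Divide and conquer:
  Merge [14] + [19] -> [14, 19]
  Merge [30] + [-1] -> [-1, 30]
  Merge [14, 19] + [-1, 30] -> [-1, 14, 19, 30]
  Merge [22] + [26] -> [22, 26]
  Merge [10] + [21] -> [10, 21]
  Merge [22, 26] + [10, 21] -> [10, 21, 22, 26]
  Merge [-1, 14, 19, 30] + [10, 21, 22, 26] -> [-1, 10, 14, 19, 21, 22, 26, 30]


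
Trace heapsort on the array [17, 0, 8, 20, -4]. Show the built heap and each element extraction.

Build heap: [20, 17, 8, 0, -4]
Extract 20: [17, 0, 8, -4, 20]
Extract 17: [8, 0, -4, 17, 20]
Extract 8: [0, -4, 8, 17, 20]
Extract 0: [-4, 0, 8, 17, 20]


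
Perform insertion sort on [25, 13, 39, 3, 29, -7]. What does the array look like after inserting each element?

First element 25 is already 'sorted'
Insert 13: shifted 1 elements -> [13, 25, 39, 3, 29, -7]
Insert 39: shifted 0 elements -> [13, 25, 39, 3, 29, -7]
Insert 3: shifted 3 elements -> [3, 13, 25, 39, 29, -7]
Insert 29: shifted 1 elements -> [3, 13, 25, 29, 39, -7]
Insert -7: shifted 5 elements -> [-7, 3, 13, 25, 29, 39]


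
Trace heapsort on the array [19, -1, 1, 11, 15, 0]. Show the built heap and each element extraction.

Build heap: [19, 15, 1, 11, -1, 0]
Extract 19: [15, 11, 1, 0, -1, 19]
Extract 15: [11, 0, 1, -1, 15, 19]
Extract 11: [1, 0, -1, 11, 15, 19]
Extract 1: [0, -1, 1, 11, 15, 19]
Extract 0: [-1, 0, 1, 11, 15, 19]


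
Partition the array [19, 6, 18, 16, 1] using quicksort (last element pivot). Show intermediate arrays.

Partition 1: pivot=1 at index 0 -> [1, 6, 18, 16, 19]
Partition 2: pivot=19 at index 4 -> [1, 6, 18, 16, 19]
Partition 3: pivot=16 at index 2 -> [1, 6, 16, 18, 19]


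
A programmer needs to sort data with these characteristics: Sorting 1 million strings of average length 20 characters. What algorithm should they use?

Best choice: MSD radix sort or Mergesort
Reason: MSD radix sort is a non-comparison sort that buckets the strings by successive character positions, running in time proportional to the total number of characters examined rather than O(n log n) string comparisons; mergesort is a stable O(n log n)-comparison alternative that works for arbitrary variable-length keys


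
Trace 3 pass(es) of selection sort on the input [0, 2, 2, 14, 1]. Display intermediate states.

Pass 1: Select minimum 0 at index 0, swap -> [0, 2, 2, 14, 1]
Pass 2: Select minimum 1 at index 4, swap -> [0, 1, 2, 14, 2]
Pass 3: Select minimum 2 at index 2, swap -> [0, 1, 2, 14, 2]


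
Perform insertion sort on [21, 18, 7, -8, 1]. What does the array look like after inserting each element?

First element 21 is already 'sorted'
Insert 18: shifted 1 elements -> [18, 21, 7, -8, 1]
Insert 7: shifted 2 elements -> [7, 18, 21, -8, 1]
Insert -8: shifted 3 elements -> [-8, 7, 18, 21, 1]
Insert 1: shifted 3 elements -> [-8, 1, 7, 18, 21]


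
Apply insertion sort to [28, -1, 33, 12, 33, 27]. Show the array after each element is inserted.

First element 28 is already 'sorted'
Insert -1: shifted 1 elements -> [-1, 28, 33, 12, 33, 27]
Insert 33: shifted 0 elements -> [-1, 28, 33, 12, 33, 27]
Insert 12: shifted 2 elements -> [-1, 12, 28, 33, 33, 27]
Insert 33: shifted 0 elements -> [-1, 12, 28, 33, 33, 27]
Insert 27: shifted 3 elements -> [-1, 12, 27, 28, 33, 33]


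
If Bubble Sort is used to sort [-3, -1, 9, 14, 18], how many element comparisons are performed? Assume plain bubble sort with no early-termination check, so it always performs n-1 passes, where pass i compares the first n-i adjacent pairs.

Pass 1: compare adjacent pairs (0,1)..(3,4) = 4 comparison(s), 0 swap(s) -> [-3, -1, 9, 14, 18]
Pass 2: compare adjacent pairs (0,1)..(2,3) = 3 comparison(s), 0 swap(s) -> [-3, -1, 9, 14, 18]
Pass 3: compare adjacent pairs (0,1)..(1,2) = 2 comparison(s), 0 swap(s) -> [-3, -1, 9, 14, 18]
Pass 4: compare adjacent pairs (0,1)..(0,1) = 1 comparison(s), 0 swap(s) -> [-3, -1, 9, 14, 18]
Total comparisons: 4 + 3 + 2 + 1 = 10


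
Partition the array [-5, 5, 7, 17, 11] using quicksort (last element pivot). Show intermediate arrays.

Partition 1: pivot=11 at index 3 -> [-5, 5, 7, 11, 17]
Partition 2: pivot=7 at index 2 -> [-5, 5, 7, 11, 17]
Partition 3: pivot=5 at index 1 -> [-5, 5, 7, 11, 17]


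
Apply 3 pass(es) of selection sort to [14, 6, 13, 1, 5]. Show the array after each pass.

Pass 1: Select minimum 1 at index 3, swap -> [1, 6, 13, 14, 5]
Pass 2: Select minimum 5 at index 4, swap -> [1, 5, 13, 14, 6]
Pass 3: Select minimum 6 at index 4, swap -> [1, 5, 6, 14, 13]


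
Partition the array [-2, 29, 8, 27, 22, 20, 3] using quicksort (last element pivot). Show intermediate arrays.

Partition 1: pivot=3 at index 1 -> [-2, 3, 8, 27, 22, 20, 29]
Partition 2: pivot=29 at index 6 -> [-2, 3, 8, 27, 22, 20, 29]
Partition 3: pivot=20 at index 3 -> [-2, 3, 8, 20, 22, 27, 29]
Partition 4: pivot=27 at index 5 -> [-2, 3, 8, 20, 22, 27, 29]


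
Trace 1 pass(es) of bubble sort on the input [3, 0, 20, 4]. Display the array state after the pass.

After pass 1: [0, 3, 4, 20] (2 swaps)
Total swaps: 2


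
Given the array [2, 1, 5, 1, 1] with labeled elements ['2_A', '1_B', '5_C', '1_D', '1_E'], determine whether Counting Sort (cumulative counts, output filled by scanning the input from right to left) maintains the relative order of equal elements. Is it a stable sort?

Trace Counting Sort on the labeled array (the key is the number; the letter only tracks identity):
  Counts for values 0..5: [0, 3, 1, 0, 0, 1]
  Cumulative counts: [0, 3, 4, 4, 4, 5]
  Scan right to left: place 1_E at output index 2
  Scan right to left: place 1_D at output index 1
  Scan right to left: place 5_C at output index 4
  Scan right to left: place 1_B at output index 0
  Scan right to left: place 2_A at output index 3
  Output: [1_B, 1_D, 1_E, 2_A, 5_C]
Equal keys:
  value 1: originally 1_B, 1_D, 1_E; after sorting 1_B, 1_D, 1_E -> order preserved
All equal keys kept their original relative order. Counting Sort is stable: scanning the input right to left with decreasing cumulative counts places later duplicates at later output positions.
Answer: Stable


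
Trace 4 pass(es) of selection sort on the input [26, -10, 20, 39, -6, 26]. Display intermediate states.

Pass 1: Select minimum -10 at index 1, swap -> [-10, 26, 20, 39, -6, 26]
Pass 2: Select minimum -6 at index 4, swap -> [-10, -6, 20, 39, 26, 26]
Pass 3: Select minimum 20 at index 2, swap -> [-10, -6, 20, 39, 26, 26]
Pass 4: Select minimum 26 at index 4, swap -> [-10, -6, 20, 26, 39, 26]


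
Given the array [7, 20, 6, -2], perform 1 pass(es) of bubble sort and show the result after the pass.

After pass 1: [7, 6, -2, 20] (2 swaps)
Total swaps: 2


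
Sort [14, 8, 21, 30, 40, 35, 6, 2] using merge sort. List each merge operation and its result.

Divide and conquer:
  Merge [14] + [8] -> [8, 14]
  Merge [21] + [30] -> [21, 30]
  Merge [8, 14] + [21, 30] -> [8, 14, 21, 30]
  Merge [40] + [35] -> [35, 40]
  Merge [6] + [2] -> [2, 6]
  Merge [35, 40] + [2, 6] -> [2, 6, 35, 40]
  Merge [8, 14, 21, 30] + [2, 6, 35, 40] -> [2, 6, 8, 14, 21, 30, 35, 40]
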